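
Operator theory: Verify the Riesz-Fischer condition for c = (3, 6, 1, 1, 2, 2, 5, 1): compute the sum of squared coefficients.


sum |c_n|^2 = 3^2 + 6^2 + 1^2 + 1^2 + 2^2 + 2^2 + 5^2 + 1^2
= 9 + 36 + 1 + 1 + 4 + 4 + 25 + 1
= 81

81


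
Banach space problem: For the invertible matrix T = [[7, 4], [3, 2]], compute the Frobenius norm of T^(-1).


det(T) = 7*2 - 4*3 = 2
T^(-1) = (1/2) * [[2, -4], [-3, 7]] = [[1.0000, -2.0000], [-1.5000, 3.5000]]
||T^(-1)||_F^2 = 1.0000^2 + (-2.0000)^2 + (-1.5000)^2 + 3.5000^2 = 19.5000
||T^(-1)||_F = sqrt(19.5000) = 4.4159

4.4159


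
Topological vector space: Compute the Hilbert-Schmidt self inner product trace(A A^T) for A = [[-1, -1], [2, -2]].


trace(A * A^T) = sum of squares of all entries
= (-1)^2 + (-1)^2 + 2^2 + (-2)^2
= 1 + 1 + 4 + 4
= 10

10


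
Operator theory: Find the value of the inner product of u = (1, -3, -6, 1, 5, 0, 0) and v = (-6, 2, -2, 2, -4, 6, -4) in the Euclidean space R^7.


Computing the standard inner product <u, v> = sum u_i * v_i
= 1*-6 + -3*2 + -6*-2 + 1*2 + 5*-4 + 0*6 + 0*-4
= -6 + -6 + 12 + 2 + -20 + 0 + 0
= -18

-18


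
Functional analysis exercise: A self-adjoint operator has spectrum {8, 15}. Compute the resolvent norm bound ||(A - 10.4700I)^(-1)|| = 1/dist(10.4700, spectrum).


dist(10.4700, {8, 15}) = min(|10.4700 - 8|, |10.4700 - 15|)
= min(2.4700, 4.5300) = 2.4700
Resolvent bound = 1/2.4700 = 0.4049

0.4049


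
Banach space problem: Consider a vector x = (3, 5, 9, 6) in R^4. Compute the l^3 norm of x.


The l^3 norm = (sum |x_i|^3)^(1/3)
Sum of 3th powers = 27 + 125 + 729 + 216 = 1097
||x||_3 = (1097)^(1/3) = 10.3134

10.3134


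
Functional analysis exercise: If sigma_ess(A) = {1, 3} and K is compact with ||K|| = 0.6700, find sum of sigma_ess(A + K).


By Weyl's theorem, the essential spectrum is invariant under compact perturbations.
sigma_ess(A + K) = sigma_ess(A) = {1, 3}
Sum = 1 + 3 = 4

4


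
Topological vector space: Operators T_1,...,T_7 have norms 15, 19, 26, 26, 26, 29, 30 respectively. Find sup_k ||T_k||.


By the Uniform Boundedness Principle, the supremum of norms is finite.
sup_k ||T_k|| = max(15, 19, 26, 26, 26, 29, 30) = 30

30


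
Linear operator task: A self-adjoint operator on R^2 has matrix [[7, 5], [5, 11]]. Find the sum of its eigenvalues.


For a self-adjoint (symmetric) matrix, the eigenvalues are real.
The sum of eigenvalues equals the trace of the matrix.
trace = 7 + 11 = 18

18


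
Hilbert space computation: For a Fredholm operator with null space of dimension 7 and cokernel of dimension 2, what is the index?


The Fredholm index is defined as ind(T) = dim(ker T) - dim(coker T)
= 7 - 2
= 5

5


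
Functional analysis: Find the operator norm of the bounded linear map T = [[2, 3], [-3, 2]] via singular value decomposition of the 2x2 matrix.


A^T A = [[13, 0], [0, 13]]
trace(A^T A) = 26, det(A^T A) = 169
discriminant = 26^2 - 4*169 = 0
Largest eigenvalue of A^T A = (trace + sqrt(disc))/2 = 13.0000
||T|| = sqrt(13.0000) = 3.6056

3.6056


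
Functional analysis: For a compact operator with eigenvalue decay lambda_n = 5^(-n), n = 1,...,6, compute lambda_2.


The eigenvalue formula gives lambda_2 = 1/5^2
= 1/25
= 0.0400

0.0400


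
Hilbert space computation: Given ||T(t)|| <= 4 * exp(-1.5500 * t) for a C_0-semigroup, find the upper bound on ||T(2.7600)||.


||T(2.7600)|| <= 4 * exp(-1.5500 * 2.7600)
= 4 * exp(-4.2780)
= 4 * 0.0139
= 0.0555

0.0555


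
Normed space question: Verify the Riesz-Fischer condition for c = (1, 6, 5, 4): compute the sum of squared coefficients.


sum |c_n|^2 = 1^2 + 6^2 + 5^2 + 4^2
= 1 + 36 + 25 + 16
= 78

78


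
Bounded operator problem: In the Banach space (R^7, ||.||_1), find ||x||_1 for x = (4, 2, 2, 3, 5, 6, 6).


The l^1 norm equals the sum of absolute values of all components.
||x||_1 = 4 + 2 + 2 + 3 + 5 + 6 + 6
= 28

28.0000


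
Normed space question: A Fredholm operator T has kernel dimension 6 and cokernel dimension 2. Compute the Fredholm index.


The Fredholm index is defined as ind(T) = dim(ker T) - dim(coker T)
= 6 - 2
= 4

4


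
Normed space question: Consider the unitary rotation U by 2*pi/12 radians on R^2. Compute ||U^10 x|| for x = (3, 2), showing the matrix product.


U is a rotation by theta = 2*pi/12
U^10 = rotation by 10*theta = 20*pi/12
cos(20*pi/12) = 0.5000, sin(20*pi/12) = -0.8660
U^10 x = (0.5000 * 3 - -0.8660 * 2, -0.8660 * 3 + 0.5000 * 2)
= (3.2321, -1.5981)
||U^10 x|| = sqrt(3.2321^2 + (-1.5981)^2) = sqrt(13.0000) = 3.6056

3.6056


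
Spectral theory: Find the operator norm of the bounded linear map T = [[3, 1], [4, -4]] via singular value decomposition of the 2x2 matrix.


A^T A = [[25, -13], [-13, 17]]
trace(A^T A) = 42, det(A^T A) = 256
discriminant = 42^2 - 4*256 = 740
Largest eigenvalue of A^T A = (trace + sqrt(disc))/2 = 34.6015
||T|| = sqrt(34.6015) = 5.8823

5.8823


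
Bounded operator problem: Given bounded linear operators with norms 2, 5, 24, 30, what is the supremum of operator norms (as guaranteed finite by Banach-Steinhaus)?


By the Uniform Boundedness Principle, the supremum of norms is finite.
sup_k ||T_k|| = max(2, 5, 24, 30) = 30

30


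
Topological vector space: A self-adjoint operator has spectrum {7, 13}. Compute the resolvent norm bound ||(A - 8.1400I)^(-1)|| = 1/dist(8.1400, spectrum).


dist(8.1400, {7, 13}) = min(|8.1400 - 7|, |8.1400 - 13|)
= min(1.1400, 4.8600) = 1.1400
Resolvent bound = 1/1.1400 = 0.8772

0.8772


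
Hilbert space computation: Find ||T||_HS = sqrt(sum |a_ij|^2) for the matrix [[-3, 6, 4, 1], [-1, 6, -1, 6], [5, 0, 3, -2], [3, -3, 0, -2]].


The Hilbert-Schmidt norm is sqrt(sum of squares of all entries).
Sum of squares = (-3)^2 + 6^2 + 4^2 + 1^2 + (-1)^2 + 6^2 + (-1)^2 + 6^2 + 5^2 + 0^2 + 3^2 + (-2)^2 + 3^2 + (-3)^2 + 0^2 + (-2)^2
= 9 + 36 + 16 + 1 + 1 + 36 + 1 + 36 + 25 + 0 + 9 + 4 + 9 + 9 + 0 + 4 = 196
||T||_HS = sqrt(196) = 14.0000

14.0000


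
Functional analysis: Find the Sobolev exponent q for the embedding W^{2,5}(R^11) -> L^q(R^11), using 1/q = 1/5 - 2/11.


Using the Sobolev embedding formula: 1/q = 1/p - k/n
1/q = 1/5 - 2/11 = 1/55
q = 1/(1/55) = 55

55.0000


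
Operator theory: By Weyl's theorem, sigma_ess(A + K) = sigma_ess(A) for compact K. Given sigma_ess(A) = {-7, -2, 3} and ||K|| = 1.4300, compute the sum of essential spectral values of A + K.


By Weyl's theorem, the essential spectrum is invariant under compact perturbations.
sigma_ess(A + K) = sigma_ess(A) = {-7, -2, 3}
Sum = -7 + -2 + 3 = -6

-6


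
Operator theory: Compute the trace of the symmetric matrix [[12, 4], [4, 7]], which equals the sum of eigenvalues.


For a self-adjoint (symmetric) matrix, the eigenvalues are real.
The sum of eigenvalues equals the trace of the matrix.
trace = 12 + 7 = 19

19


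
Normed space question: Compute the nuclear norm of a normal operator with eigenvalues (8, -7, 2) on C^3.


For a normal operator, singular values equal |eigenvalues|.
Trace norm = sum |lambda_i| = 8 + 7 + 2
= 17

17


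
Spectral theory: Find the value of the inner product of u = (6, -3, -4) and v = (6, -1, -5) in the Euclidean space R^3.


Computing the standard inner product <u, v> = sum u_i * v_i
= 6*6 + -3*-1 + -4*-5
= 36 + 3 + 20
= 59

59


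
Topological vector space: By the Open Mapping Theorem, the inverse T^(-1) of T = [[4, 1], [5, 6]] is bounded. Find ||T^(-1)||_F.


det(T) = 4*6 - 1*5 = 19
T^(-1) = (1/19) * [[6, -1], [-5, 4]] = [[0.3158, -0.0526], [-0.2632, 0.2105]]
||T^(-1)||_F^2 = 0.3158^2 + (-0.0526)^2 + (-0.2632)^2 + 0.2105^2 = 0.2161
||T^(-1)||_F = sqrt(0.2161) = 0.4648

0.4648


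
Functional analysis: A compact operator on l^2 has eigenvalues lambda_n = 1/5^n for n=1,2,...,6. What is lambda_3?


The eigenvalue formula gives lambda_3 = 1/5^3
= 1/125
= 0.0080

0.0080


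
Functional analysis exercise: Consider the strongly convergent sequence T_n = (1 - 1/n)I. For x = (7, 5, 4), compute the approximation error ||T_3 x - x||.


T_3 x - x = (1 - 1/3)x - x = -x/3
||x|| = sqrt(90) = 9.4868
||T_3 x - x|| = ||x||/3 = 9.4868/3 = 3.1623

3.1623


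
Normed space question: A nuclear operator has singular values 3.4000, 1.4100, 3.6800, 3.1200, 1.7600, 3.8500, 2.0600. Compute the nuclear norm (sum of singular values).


The nuclear norm is the sum of all singular values.
||T||_1 = 3.4000 + 1.4100 + 3.6800 + 3.1200 + 1.7600 + 3.8500 + 2.0600
= 19.2800

19.2800


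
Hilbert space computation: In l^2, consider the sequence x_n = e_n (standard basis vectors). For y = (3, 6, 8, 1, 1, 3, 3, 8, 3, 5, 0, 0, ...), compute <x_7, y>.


x_7 = e_7 is the standard basis vector with 1 in position 7.
<x_7, y> = y_7 = 3
As n -> infinity, <x_n, y> -> 0, confirming weak convergence of (x_n) to 0.

3


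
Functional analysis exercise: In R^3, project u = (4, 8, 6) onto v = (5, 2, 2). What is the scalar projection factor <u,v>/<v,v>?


Computing <u,v> = 4*5 + 8*2 + 6*2 = 48
Computing <v,v> = 5^2 + 2^2 + 2^2 = 33
Projection coefficient = 48/33 = 1.4545

1.4545


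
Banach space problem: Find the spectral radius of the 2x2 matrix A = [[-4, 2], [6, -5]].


For a 2x2 matrix, eigenvalues satisfy lambda^2 - (trace)*lambda + det = 0
trace = -4 + -5 = -9
det = -4*-5 - 2*6 = 8
discriminant = (-9)^2 - 4*(8) = 49
spectral radius = max |eigenvalue| = 8.0000

8.0000


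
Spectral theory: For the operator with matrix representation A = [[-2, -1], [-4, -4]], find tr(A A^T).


trace(A * A^T) = sum of squares of all entries
= (-2)^2 + (-1)^2 + (-4)^2 + (-4)^2
= 4 + 1 + 16 + 16
= 37

37


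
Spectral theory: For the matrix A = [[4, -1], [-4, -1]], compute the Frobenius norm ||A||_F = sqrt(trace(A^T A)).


||A||_F^2 = sum a_ij^2
= 4^2 + (-1)^2 + (-4)^2 + (-1)^2
= 16 + 1 + 16 + 1 = 34
||A||_F = sqrt(34) = 5.8310

5.8310


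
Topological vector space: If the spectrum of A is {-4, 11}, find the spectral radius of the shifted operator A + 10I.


Spectrum of A + 10I = {6, 21}
Spectral radius = max |lambda| over the shifted spectrum
= max(6, 21) = 21

21


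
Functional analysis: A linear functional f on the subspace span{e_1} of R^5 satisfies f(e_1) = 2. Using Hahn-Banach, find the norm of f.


The norm of f is given by ||f|| = sup_{||x||=1} |f(x)|.
On span{e_1}, ||e_1|| = 1, so ||f|| = |f(e_1)| / ||e_1||
= |2| / 1 = 2.0000

2.0000


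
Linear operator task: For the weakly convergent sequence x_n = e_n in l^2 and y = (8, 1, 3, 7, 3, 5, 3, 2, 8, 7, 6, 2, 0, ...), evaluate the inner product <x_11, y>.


x_11 = e_11 is the standard basis vector with 1 in position 11.
<x_11, y> = y_11 = 6
As n -> infinity, <x_n, y> -> 0, confirming weak convergence of (x_n) to 0.

6


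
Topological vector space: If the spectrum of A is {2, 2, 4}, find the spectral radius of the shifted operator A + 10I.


Spectrum of A + 10I = {12, 12, 14}
Spectral radius = max |lambda| over the shifted spectrum
= max(12, 12, 14) = 14

14


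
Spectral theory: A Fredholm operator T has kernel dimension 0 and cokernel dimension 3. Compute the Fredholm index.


The Fredholm index is defined as ind(T) = dim(ker T) - dim(coker T)
= 0 - 3
= -3

-3


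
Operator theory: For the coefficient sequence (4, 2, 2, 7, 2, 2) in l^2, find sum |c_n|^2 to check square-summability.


sum |c_n|^2 = 4^2 + 2^2 + 2^2 + 7^2 + 2^2 + 2^2
= 16 + 4 + 4 + 49 + 4 + 4
= 81

81


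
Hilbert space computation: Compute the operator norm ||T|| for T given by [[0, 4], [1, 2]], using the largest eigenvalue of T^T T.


A^T A = [[1, 2], [2, 20]]
trace(A^T A) = 21, det(A^T A) = 16
discriminant = 21^2 - 4*16 = 377
Largest eigenvalue of A^T A = (trace + sqrt(disc))/2 = 20.2082
||T|| = sqrt(20.2082) = 4.4954

4.4954


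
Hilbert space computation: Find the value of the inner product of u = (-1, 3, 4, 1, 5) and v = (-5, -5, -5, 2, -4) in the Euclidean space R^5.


Computing the standard inner product <u, v> = sum u_i * v_i
= -1*-5 + 3*-5 + 4*-5 + 1*2 + 5*-4
= 5 + -15 + -20 + 2 + -20
= -48

-48


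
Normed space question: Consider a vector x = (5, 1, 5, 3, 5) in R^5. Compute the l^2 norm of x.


The l^2 norm = (sum |x_i|^2)^(1/2)
Sum of 2th powers = 25 + 1 + 25 + 9 + 25 = 85
||x||_2 = (85)^(1/2) = 9.2195

9.2195


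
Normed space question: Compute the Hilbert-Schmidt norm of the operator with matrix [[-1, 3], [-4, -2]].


The Hilbert-Schmidt norm is sqrt(sum of squares of all entries).
Sum of squares = (-1)^2 + 3^2 + (-4)^2 + (-2)^2
= 1 + 9 + 16 + 4 = 30
||T||_HS = sqrt(30) = 5.4772

5.4772


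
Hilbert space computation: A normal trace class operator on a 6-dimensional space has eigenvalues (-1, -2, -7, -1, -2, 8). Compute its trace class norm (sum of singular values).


For a normal operator, singular values equal |eigenvalues|.
Trace norm = sum |lambda_i| = 1 + 2 + 7 + 1 + 2 + 8
= 21

21


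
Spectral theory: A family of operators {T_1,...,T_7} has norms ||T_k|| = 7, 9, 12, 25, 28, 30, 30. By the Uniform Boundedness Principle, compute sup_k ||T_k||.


By the Uniform Boundedness Principle, the supremum of norms is finite.
sup_k ||T_k|| = max(7, 9, 12, 25, 28, 30, 30) = 30

30


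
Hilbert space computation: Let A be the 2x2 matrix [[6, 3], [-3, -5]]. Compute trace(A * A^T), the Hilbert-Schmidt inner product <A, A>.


trace(A * A^T) = sum of squares of all entries
= 6^2 + 3^2 + (-3)^2 + (-5)^2
= 36 + 9 + 9 + 25
= 79

79


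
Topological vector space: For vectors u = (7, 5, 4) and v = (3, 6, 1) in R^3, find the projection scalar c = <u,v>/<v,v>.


Computing <u,v> = 7*3 + 5*6 + 4*1 = 55
Computing <v,v> = 3^2 + 6^2 + 1^2 = 46
Projection coefficient = 55/46 = 1.1957

1.1957


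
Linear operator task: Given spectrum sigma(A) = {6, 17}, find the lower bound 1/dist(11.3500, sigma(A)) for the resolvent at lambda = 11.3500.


dist(11.3500, {6, 17}) = min(|11.3500 - 6|, |11.3500 - 17|)
= min(5.3500, 5.6500) = 5.3500
Resolvent bound = 1/5.3500 = 0.1869

0.1869


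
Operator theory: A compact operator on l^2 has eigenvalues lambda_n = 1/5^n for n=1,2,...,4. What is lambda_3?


The eigenvalue formula gives lambda_3 = 1/5^3
= 1/125
= 0.0080

0.0080


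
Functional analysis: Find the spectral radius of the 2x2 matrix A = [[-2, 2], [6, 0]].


For a 2x2 matrix, eigenvalues satisfy lambda^2 - (trace)*lambda + det = 0
trace = -2 + 0 = -2
det = -2*0 - 2*6 = -12
discriminant = (-2)^2 - 4*(-12) = 52
spectral radius = max |eigenvalue| = 4.6056

4.6056


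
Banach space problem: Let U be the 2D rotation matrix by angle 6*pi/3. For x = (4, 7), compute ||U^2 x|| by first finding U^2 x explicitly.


U is a rotation by theta = 6*pi/3
U^2 = rotation by 2*theta = 12*pi/3 = 0*pi/3 (mod 2*pi)
cos(0*pi/3) = 1.0000, sin(0*pi/3) = 0.0000
U^2 x = (1.0000 * 4 - 0.0000 * 7, 0.0000 * 4 + 1.0000 * 7)
= (4.0000, 7.0000)
||U^2 x|| = sqrt(4.0000^2 + 7.0000^2) = sqrt(65.0000) = 8.0623

8.0623


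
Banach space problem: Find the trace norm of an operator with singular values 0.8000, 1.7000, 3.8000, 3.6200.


The nuclear norm is the sum of all singular values.
||T||_1 = 0.8000 + 1.7000 + 3.8000 + 3.6200
= 9.9200

9.9200


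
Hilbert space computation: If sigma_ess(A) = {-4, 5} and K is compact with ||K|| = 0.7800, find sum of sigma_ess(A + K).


By Weyl's theorem, the essential spectrum is invariant under compact perturbations.
sigma_ess(A + K) = sigma_ess(A) = {-4, 5}
Sum = -4 + 5 = 1

1


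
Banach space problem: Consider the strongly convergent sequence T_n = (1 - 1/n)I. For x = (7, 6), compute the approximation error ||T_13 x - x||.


T_13 x - x = (1 - 1/13)x - x = -x/13
||x|| = sqrt(85) = 9.2195
||T_13 x - x|| = ||x||/13 = 9.2195/13 = 0.7092

0.7092


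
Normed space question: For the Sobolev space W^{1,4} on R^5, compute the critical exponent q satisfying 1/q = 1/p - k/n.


Using the Sobolev embedding formula: 1/q = 1/p - k/n
1/q = 1/4 - 1/5 = 1/20
q = 1/(1/20) = 20

20.0000


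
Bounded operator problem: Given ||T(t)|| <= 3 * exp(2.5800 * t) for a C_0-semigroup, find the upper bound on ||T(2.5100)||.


||T(2.5100)|| <= 3 * exp(2.5800 * 2.5100)
= 3 * exp(6.4758)
= 3 * 649.2384
= 1947.7152

1947.7152


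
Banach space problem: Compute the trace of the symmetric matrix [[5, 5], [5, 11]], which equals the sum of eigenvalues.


For a self-adjoint (symmetric) matrix, the eigenvalues are real.
The sum of eigenvalues equals the trace of the matrix.
trace = 5 + 11 = 16

16


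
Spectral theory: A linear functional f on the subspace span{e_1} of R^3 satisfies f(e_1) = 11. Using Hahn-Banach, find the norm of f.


The norm of f is given by ||f|| = sup_{||x||=1} |f(x)|.
On span{e_1}, ||e_1|| = 1, so ||f|| = |f(e_1)| / ||e_1||
= |11| / 1 = 11.0000

11.0000


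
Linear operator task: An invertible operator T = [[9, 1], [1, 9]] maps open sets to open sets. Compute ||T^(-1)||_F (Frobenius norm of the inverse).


det(T) = 9*9 - 1*1 = 80
T^(-1) = (1/80) * [[9, -1], [-1, 9]] = [[0.1125, -0.0125], [-0.0125, 0.1125]]
||T^(-1)||_F^2 = 0.1125^2 + (-0.0125)^2 + (-0.0125)^2 + 0.1125^2 = 0.0256
||T^(-1)||_F = sqrt(0.0256) = 0.1601

0.1601


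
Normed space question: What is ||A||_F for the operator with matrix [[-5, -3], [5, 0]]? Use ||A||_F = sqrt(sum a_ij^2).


||A||_F^2 = sum a_ij^2
= (-5)^2 + (-3)^2 + 5^2 + 0^2
= 25 + 9 + 25 + 0 = 59
||A||_F = sqrt(59) = 7.6811

7.6811


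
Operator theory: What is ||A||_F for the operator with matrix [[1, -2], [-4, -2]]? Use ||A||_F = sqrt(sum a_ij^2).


||A||_F^2 = sum a_ij^2
= 1^2 + (-2)^2 + (-4)^2 + (-2)^2
= 1 + 4 + 16 + 4 = 25
||A||_F = sqrt(25) = 5.0000

5.0000


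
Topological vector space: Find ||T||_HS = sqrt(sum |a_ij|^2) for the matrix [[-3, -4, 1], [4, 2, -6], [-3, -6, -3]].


The Hilbert-Schmidt norm is sqrt(sum of squares of all entries).
Sum of squares = (-3)^2 + (-4)^2 + 1^2 + 4^2 + 2^2 + (-6)^2 + (-3)^2 + (-6)^2 + (-3)^2
= 9 + 16 + 1 + 16 + 4 + 36 + 9 + 36 + 9 = 136
||T||_HS = sqrt(136) = 11.6619

11.6619


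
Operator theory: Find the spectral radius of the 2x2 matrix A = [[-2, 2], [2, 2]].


For a 2x2 matrix, eigenvalues satisfy lambda^2 - (trace)*lambda + det = 0
trace = -2 + 2 = 0
det = -2*2 - 2*2 = -8
discriminant = 0^2 - 4*(-8) = 32
spectral radius = max |eigenvalue| = 2.8284

2.8284


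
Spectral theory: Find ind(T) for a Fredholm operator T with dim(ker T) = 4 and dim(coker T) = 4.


The Fredholm index is defined as ind(T) = dim(ker T) - dim(coker T)
= 4 - 4
= 0

0


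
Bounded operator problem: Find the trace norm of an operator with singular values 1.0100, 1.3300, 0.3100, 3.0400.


The nuclear norm is the sum of all singular values.
||T||_1 = 1.0100 + 1.3300 + 0.3100 + 3.0400
= 5.6900

5.6900


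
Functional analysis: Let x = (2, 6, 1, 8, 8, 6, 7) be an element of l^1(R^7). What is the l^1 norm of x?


The l^1 norm equals the sum of absolute values of all components.
||x||_1 = 2 + 6 + 1 + 8 + 8 + 6 + 7
= 38

38.0000


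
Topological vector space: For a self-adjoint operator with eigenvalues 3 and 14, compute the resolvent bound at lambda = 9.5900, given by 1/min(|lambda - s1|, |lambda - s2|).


dist(9.5900, {3, 14}) = min(|9.5900 - 3|, |9.5900 - 14|)
= min(6.5900, 4.4100) = 4.4100
Resolvent bound = 1/4.4100 = 0.2268

0.2268


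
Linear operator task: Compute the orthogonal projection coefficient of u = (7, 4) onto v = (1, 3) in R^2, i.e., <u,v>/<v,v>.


Computing <u,v> = 7*1 + 4*3 = 19
Computing <v,v> = 1^2 + 3^2 = 10
Projection coefficient = 19/10 = 1.9000

1.9000


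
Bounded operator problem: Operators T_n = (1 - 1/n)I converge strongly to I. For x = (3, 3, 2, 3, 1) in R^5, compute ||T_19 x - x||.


T_19 x - x = (1 - 1/19)x - x = -x/19
||x|| = sqrt(32) = 5.6569
||T_19 x - x|| = ||x||/19 = 5.6569/19 = 0.2977

0.2977


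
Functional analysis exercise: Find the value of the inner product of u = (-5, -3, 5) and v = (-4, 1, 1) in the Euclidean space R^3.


Computing the standard inner product <u, v> = sum u_i * v_i
= -5*-4 + -3*1 + 5*1
= 20 + -3 + 5
= 22

22


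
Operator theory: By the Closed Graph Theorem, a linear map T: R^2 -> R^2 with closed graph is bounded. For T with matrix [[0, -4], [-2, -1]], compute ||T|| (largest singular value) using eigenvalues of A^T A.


A^T A = [[4, 2], [2, 17]]
trace(A^T A) = 21, det(A^T A) = 64
discriminant = 21^2 - 4*64 = 185
Largest eigenvalue of A^T A = (trace + sqrt(disc))/2 = 17.3007
||T|| = sqrt(17.3007) = 4.1594

4.1594


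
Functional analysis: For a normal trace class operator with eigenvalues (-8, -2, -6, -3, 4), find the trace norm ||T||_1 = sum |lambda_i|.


For a normal operator, singular values equal |eigenvalues|.
Trace norm = sum |lambda_i| = 8 + 2 + 6 + 3 + 4
= 23

23


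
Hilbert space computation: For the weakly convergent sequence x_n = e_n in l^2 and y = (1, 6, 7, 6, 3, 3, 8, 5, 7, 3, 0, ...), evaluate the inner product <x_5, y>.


x_5 = e_5 is the standard basis vector with 1 in position 5.
<x_5, y> = y_5 = 3
As n -> infinity, <x_n, y> -> 0, confirming weak convergence of (x_n) to 0.

3


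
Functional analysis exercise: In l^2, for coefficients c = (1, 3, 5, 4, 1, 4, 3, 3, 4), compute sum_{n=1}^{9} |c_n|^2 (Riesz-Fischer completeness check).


sum |c_n|^2 = 1^2 + 3^2 + 5^2 + 4^2 + 1^2 + 4^2 + 3^2 + 3^2 + 4^2
= 1 + 9 + 25 + 16 + 1 + 16 + 9 + 9 + 16
= 102

102


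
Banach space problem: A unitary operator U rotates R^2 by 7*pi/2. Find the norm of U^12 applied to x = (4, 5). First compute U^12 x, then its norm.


U is a rotation by theta = 7*pi/2
U^12 = rotation by 12*theta = 84*pi/2 = 0*pi/2 (mod 2*pi)
cos(0*pi/2) = 1.0000, sin(0*pi/2) = 0.0000
U^12 x = (1.0000 * 4 - 0.0000 * 5, 0.0000 * 4 + 1.0000 * 5)
= (4.0000, 5.0000)
||U^12 x|| = sqrt(4.0000^2 + 5.0000^2) = sqrt(41.0000) = 6.4031

6.4031


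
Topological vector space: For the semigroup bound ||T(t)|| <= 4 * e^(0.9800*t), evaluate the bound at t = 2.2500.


||T(2.2500)|| <= 4 * exp(0.9800 * 2.2500)
= 4 * exp(2.2050)
= 4 * 9.0703
= 36.2810

36.2810


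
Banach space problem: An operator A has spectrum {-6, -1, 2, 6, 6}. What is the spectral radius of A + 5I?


Spectrum of A + 5I = {-1, 4, 7, 11, 11}
Spectral radius = max |lambda| over the shifted spectrum
= max(1, 4, 7, 11, 11) = 11

11


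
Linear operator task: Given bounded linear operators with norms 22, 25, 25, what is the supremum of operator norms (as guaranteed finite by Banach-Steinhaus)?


By the Uniform Boundedness Principle, the supremum of norms is finite.
sup_k ||T_k|| = max(22, 25, 25) = 25

25


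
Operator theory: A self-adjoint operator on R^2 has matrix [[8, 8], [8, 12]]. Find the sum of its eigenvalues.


For a self-adjoint (symmetric) matrix, the eigenvalues are real.
The sum of eigenvalues equals the trace of the matrix.
trace = 8 + 12 = 20

20


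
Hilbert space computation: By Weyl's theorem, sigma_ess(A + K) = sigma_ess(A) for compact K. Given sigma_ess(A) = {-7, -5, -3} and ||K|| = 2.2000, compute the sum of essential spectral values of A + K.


By Weyl's theorem, the essential spectrum is invariant under compact perturbations.
sigma_ess(A + K) = sigma_ess(A) = {-7, -5, -3}
Sum = -7 + -5 + -3 = -15

-15


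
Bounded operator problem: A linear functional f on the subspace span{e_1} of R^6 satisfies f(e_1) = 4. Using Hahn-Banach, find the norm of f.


The norm of f is given by ||f|| = sup_{||x||=1} |f(x)|.
On span{e_1}, ||e_1|| = 1, so ||f|| = |f(e_1)| / ||e_1||
= |4| / 1 = 4.0000

4.0000


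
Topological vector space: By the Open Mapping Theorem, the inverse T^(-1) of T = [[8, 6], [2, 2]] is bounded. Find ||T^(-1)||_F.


det(T) = 8*2 - 6*2 = 4
T^(-1) = (1/4) * [[2, -6], [-2, 8]] = [[0.5000, -1.5000], [-0.5000, 2.0000]]
||T^(-1)||_F^2 = 0.5000^2 + (-1.5000)^2 + (-0.5000)^2 + 2.0000^2 = 6.7500
||T^(-1)||_F = sqrt(6.7500) = 2.5981

2.5981


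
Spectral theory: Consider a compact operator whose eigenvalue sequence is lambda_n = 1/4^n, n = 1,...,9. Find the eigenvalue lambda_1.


The eigenvalue formula gives lambda_1 = 1/4^1
= 1/4
= 0.2500

0.2500


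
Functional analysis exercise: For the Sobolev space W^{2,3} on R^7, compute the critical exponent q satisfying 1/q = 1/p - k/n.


Using the Sobolev embedding formula: 1/q = 1/p - k/n
1/q = 1/3 - 2/7 = 1/21
q = 1/(1/21) = 21

21.0000


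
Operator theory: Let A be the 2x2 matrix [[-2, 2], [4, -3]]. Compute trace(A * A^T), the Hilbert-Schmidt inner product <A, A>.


trace(A * A^T) = sum of squares of all entries
= (-2)^2 + 2^2 + 4^2 + (-3)^2
= 4 + 4 + 16 + 9
= 33

33


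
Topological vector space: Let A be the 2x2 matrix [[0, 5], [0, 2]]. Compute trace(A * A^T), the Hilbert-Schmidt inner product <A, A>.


trace(A * A^T) = sum of squares of all entries
= 0^2 + 5^2 + 0^2 + 2^2
= 0 + 25 + 0 + 4
= 29

29


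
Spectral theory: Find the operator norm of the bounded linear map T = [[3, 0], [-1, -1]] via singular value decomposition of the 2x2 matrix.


A^T A = [[10, 1], [1, 1]]
trace(A^T A) = 11, det(A^T A) = 9
discriminant = 11^2 - 4*9 = 85
Largest eigenvalue of A^T A = (trace + sqrt(disc))/2 = 10.1098
||T|| = sqrt(10.1098) = 3.1796

3.1796


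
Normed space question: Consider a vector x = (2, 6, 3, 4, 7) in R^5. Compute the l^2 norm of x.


The l^2 norm = (sum |x_i|^2)^(1/2)
Sum of 2th powers = 4 + 36 + 9 + 16 + 49 = 114
||x||_2 = (114)^(1/2) = 10.6771

10.6771


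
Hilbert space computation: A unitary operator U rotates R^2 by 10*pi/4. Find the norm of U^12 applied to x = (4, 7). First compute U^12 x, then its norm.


U is a rotation by theta = 10*pi/4
U^12 = rotation by 12*theta = 120*pi/4 = 0*pi/4 (mod 2*pi)
cos(0*pi/4) = 1.0000, sin(0*pi/4) = 0.0000
U^12 x = (1.0000 * 4 - 0.0000 * 7, 0.0000 * 4 + 1.0000 * 7)
= (4.0000, 7.0000)
||U^12 x|| = sqrt(4.0000^2 + 7.0000^2) = sqrt(65.0000) = 8.0623

8.0623


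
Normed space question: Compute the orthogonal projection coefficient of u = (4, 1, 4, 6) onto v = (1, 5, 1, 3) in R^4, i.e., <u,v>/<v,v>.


Computing <u,v> = 4*1 + 1*5 + 4*1 + 6*3 = 31
Computing <v,v> = 1^2 + 5^2 + 1^2 + 3^2 = 36
Projection coefficient = 31/36 = 0.8611

0.8611


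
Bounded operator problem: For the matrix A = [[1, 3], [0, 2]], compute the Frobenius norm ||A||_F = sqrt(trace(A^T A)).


||A||_F^2 = sum a_ij^2
= 1^2 + 3^2 + 0^2 + 2^2
= 1 + 9 + 0 + 4 = 14
||A||_F = sqrt(14) = 3.7417

3.7417


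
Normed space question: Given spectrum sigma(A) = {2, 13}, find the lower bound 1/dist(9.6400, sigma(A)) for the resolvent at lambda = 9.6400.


dist(9.6400, {2, 13}) = min(|9.6400 - 2|, |9.6400 - 13|)
= min(7.6400, 3.3600) = 3.3600
Resolvent bound = 1/3.3600 = 0.2976

0.2976


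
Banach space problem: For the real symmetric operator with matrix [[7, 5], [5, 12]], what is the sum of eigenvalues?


For a self-adjoint (symmetric) matrix, the eigenvalues are real.
The sum of eigenvalues equals the trace of the matrix.
trace = 7 + 12 = 19

19


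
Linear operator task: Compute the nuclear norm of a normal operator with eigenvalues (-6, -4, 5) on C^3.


For a normal operator, singular values equal |eigenvalues|.
Trace norm = sum |lambda_i| = 6 + 4 + 5
= 15

15


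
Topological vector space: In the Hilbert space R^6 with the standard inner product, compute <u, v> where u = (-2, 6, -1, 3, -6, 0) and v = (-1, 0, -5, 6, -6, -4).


Computing the standard inner product <u, v> = sum u_i * v_i
= -2*-1 + 6*0 + -1*-5 + 3*6 + -6*-6 + 0*-4
= 2 + 0 + 5 + 18 + 36 + 0
= 61

61


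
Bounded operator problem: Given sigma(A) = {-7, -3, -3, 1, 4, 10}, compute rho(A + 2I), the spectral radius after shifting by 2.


Spectrum of A + 2I = {-5, -1, -1, 3, 6, 12}
Spectral radius = max |lambda| over the shifted spectrum
= max(5, 1, 1, 3, 6, 12) = 12

12


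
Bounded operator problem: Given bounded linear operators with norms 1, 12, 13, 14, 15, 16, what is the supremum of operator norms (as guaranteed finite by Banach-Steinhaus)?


By the Uniform Boundedness Principle, the supremum of norms is finite.
sup_k ||T_k|| = max(1, 12, 13, 14, 15, 16) = 16

16


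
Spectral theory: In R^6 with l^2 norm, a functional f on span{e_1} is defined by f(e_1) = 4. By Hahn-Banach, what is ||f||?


The norm of f is given by ||f|| = sup_{||x||=1} |f(x)|.
On span{e_1}, ||e_1|| = 1, so ||f|| = |f(e_1)| / ||e_1||
= |4| / 1 = 4.0000

4.0000


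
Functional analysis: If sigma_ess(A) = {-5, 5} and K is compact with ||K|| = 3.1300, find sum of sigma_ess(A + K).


By Weyl's theorem, the essential spectrum is invariant under compact perturbations.
sigma_ess(A + K) = sigma_ess(A) = {-5, 5}
Sum = -5 + 5 = 0

0


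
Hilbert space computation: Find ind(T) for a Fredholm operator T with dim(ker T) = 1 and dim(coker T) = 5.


The Fredholm index is defined as ind(T) = dim(ker T) - dim(coker T)
= 1 - 5
= -4

-4


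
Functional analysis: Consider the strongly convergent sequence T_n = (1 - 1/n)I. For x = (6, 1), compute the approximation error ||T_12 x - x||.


T_12 x - x = (1 - 1/12)x - x = -x/12
||x|| = sqrt(37) = 6.0828
||T_12 x - x|| = ||x||/12 = 6.0828/12 = 0.5069

0.5069


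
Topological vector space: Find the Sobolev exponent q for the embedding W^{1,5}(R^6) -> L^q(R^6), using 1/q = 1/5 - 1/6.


Using the Sobolev embedding formula: 1/q = 1/p - k/n
1/q = 1/5 - 1/6 = 1/30
q = 1/(1/30) = 30

30.0000


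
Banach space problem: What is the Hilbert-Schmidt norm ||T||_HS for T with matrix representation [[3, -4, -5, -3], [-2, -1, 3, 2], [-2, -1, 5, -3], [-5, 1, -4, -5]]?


The Hilbert-Schmidt norm is sqrt(sum of squares of all entries).
Sum of squares = 3^2 + (-4)^2 + (-5)^2 + (-3)^2 + (-2)^2 + (-1)^2 + 3^2 + 2^2 + (-2)^2 + (-1)^2 + 5^2 + (-3)^2 + (-5)^2 + 1^2 + (-4)^2 + (-5)^2
= 9 + 16 + 25 + 9 + 4 + 1 + 9 + 4 + 4 + 1 + 25 + 9 + 25 + 1 + 16 + 25 = 183
||T||_HS = sqrt(183) = 13.5277

13.5277


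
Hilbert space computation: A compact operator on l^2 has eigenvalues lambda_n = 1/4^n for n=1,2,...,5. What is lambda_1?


The eigenvalue formula gives lambda_1 = 1/4^1
= 1/4
= 0.2500

0.2500


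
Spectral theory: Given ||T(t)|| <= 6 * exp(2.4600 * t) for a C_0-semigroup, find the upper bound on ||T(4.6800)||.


||T(4.6800)|| <= 6 * exp(2.4600 * 4.6800)
= 6 * exp(11.5128)
= 6 * 99987.4543
= 599924.7257

599924.7257


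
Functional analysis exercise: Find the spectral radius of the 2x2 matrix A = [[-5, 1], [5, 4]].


For a 2x2 matrix, eigenvalues satisfy lambda^2 - (trace)*lambda + det = 0
trace = -5 + 4 = -1
det = -5*4 - 1*5 = -25
discriminant = (-1)^2 - 4*(-25) = 101
spectral radius = max |eigenvalue| = 5.5249

5.5249


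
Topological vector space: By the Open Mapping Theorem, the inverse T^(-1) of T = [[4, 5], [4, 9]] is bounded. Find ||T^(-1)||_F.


det(T) = 4*9 - 5*4 = 16
T^(-1) = (1/16) * [[9, -5], [-4, 4]] = [[0.5625, -0.3125], [-0.2500, 0.2500]]
||T^(-1)||_F^2 = 0.5625^2 + (-0.3125)^2 + (-0.2500)^2 + 0.2500^2 = 0.5391
||T^(-1)||_F = sqrt(0.5391) = 0.7342

0.7342


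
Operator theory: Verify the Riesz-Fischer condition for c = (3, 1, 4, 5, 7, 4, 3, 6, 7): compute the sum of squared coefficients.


sum |c_n|^2 = 3^2 + 1^2 + 4^2 + 5^2 + 7^2 + 4^2 + 3^2 + 6^2 + 7^2
= 9 + 1 + 16 + 25 + 49 + 16 + 9 + 36 + 49
= 210

210


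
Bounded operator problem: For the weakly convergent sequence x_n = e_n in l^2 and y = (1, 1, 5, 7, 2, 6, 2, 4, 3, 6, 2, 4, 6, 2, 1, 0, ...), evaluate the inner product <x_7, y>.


x_7 = e_7 is the standard basis vector with 1 in position 7.
<x_7, y> = y_7 = 2
As n -> infinity, <x_n, y> -> 0, confirming weak convergence of (x_n) to 0.

2


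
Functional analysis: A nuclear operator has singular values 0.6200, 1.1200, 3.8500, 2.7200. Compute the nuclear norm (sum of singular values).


The nuclear norm is the sum of all singular values.
||T||_1 = 0.6200 + 1.1200 + 3.8500 + 2.7200
= 8.3100

8.3100


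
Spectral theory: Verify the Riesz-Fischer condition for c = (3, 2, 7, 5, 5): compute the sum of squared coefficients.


sum |c_n|^2 = 3^2 + 2^2 + 7^2 + 5^2 + 5^2
= 9 + 4 + 49 + 25 + 25
= 112

112


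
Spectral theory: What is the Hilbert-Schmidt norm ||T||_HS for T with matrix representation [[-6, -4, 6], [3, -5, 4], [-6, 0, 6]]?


The Hilbert-Schmidt norm is sqrt(sum of squares of all entries).
Sum of squares = (-6)^2 + (-4)^2 + 6^2 + 3^2 + (-5)^2 + 4^2 + (-6)^2 + 0^2 + 6^2
= 36 + 16 + 36 + 9 + 25 + 16 + 36 + 0 + 36 = 210
||T||_HS = sqrt(210) = 14.4914

14.4914


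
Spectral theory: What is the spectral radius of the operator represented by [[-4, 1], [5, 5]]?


For a 2x2 matrix, eigenvalues satisfy lambda^2 - (trace)*lambda + det = 0
trace = -4 + 5 = 1
det = -4*5 - 1*5 = -25
discriminant = 1^2 - 4*(-25) = 101
spectral radius = max |eigenvalue| = 5.5249

5.5249


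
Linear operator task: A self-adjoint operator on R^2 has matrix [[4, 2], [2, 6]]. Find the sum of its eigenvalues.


For a self-adjoint (symmetric) matrix, the eigenvalues are real.
The sum of eigenvalues equals the trace of the matrix.
trace = 4 + 6 = 10

10


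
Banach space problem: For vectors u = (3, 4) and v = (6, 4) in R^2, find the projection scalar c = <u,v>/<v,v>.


Computing <u,v> = 3*6 + 4*4 = 34
Computing <v,v> = 6^2 + 4^2 = 52
Projection coefficient = 34/52 = 0.6538

0.6538


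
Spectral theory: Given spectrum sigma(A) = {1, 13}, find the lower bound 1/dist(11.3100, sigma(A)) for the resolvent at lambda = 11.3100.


dist(11.3100, {1, 13}) = min(|11.3100 - 1|, |11.3100 - 13|)
= min(10.3100, 1.6900) = 1.6900
Resolvent bound = 1/1.6900 = 0.5917

0.5917


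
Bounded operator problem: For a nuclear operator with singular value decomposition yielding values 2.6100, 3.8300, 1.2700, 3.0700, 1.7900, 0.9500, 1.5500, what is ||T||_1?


The nuclear norm is the sum of all singular values.
||T||_1 = 2.6100 + 3.8300 + 1.2700 + 3.0700 + 1.7900 + 0.9500 + 1.5500
= 15.0700

15.0700


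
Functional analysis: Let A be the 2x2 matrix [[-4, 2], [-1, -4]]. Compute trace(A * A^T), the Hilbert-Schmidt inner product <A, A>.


trace(A * A^T) = sum of squares of all entries
= (-4)^2 + 2^2 + (-1)^2 + (-4)^2
= 16 + 4 + 1 + 16
= 37

37


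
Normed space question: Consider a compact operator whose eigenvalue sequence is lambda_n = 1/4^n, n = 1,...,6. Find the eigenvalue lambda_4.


The eigenvalue formula gives lambda_4 = 1/4^4
= 1/256
= 0.0039

0.0039


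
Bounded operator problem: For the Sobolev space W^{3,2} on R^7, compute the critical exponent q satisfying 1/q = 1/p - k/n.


Using the Sobolev embedding formula: 1/q = 1/p - k/n
1/q = 1/2 - 3/7 = 1/14
q = 1/(1/14) = 14

14.0000


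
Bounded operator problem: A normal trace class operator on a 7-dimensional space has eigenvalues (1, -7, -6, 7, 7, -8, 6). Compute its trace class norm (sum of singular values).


For a normal operator, singular values equal |eigenvalues|.
Trace norm = sum |lambda_i| = 1 + 7 + 6 + 7 + 7 + 8 + 6
= 42

42


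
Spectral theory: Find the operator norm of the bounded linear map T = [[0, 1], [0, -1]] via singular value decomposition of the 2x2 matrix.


A^T A = [[0, 0], [0, 2]]
trace(A^T A) = 2, det(A^T A) = 0
discriminant = 2^2 - 4*0 = 4
Largest eigenvalue of A^T A = (trace + sqrt(disc))/2 = 2.0000
||T|| = sqrt(2.0000) = 1.4142

1.4142


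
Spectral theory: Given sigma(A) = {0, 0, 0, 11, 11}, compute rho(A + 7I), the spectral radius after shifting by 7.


Spectrum of A + 7I = {7, 7, 7, 18, 18}
Spectral radius = max |lambda| over the shifted spectrum
= max(7, 7, 7, 18, 18) = 18

18


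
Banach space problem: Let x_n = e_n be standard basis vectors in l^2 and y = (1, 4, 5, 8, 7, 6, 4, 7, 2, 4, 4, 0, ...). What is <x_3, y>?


x_3 = e_3 is the standard basis vector with 1 in position 3.
<x_3, y> = y_3 = 5
As n -> infinity, <x_n, y> -> 0, confirming weak convergence of (x_n) to 0.

5


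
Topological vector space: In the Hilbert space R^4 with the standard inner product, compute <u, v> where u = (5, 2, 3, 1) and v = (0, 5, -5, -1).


Computing the standard inner product <u, v> = sum u_i * v_i
= 5*0 + 2*5 + 3*-5 + 1*-1
= 0 + 10 + -15 + -1
= -6

-6


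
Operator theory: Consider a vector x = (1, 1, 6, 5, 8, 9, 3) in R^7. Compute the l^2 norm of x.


The l^2 norm = (sum |x_i|^2)^(1/2)
Sum of 2th powers = 1 + 1 + 36 + 25 + 64 + 81 + 9 = 217
||x||_2 = (217)^(1/2) = 14.7309

14.7309


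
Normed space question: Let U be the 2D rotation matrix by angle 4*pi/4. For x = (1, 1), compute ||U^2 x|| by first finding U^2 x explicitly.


U is a rotation by theta = 4*pi/4
U^2 = rotation by 2*theta = 8*pi/4 = 0*pi/4 (mod 2*pi)
cos(0*pi/4) = 1.0000, sin(0*pi/4) = 0.0000
U^2 x = (1.0000 * 1 - 0.0000 * 1, 0.0000 * 1 + 1.0000 * 1)
= (1.0000, 1.0000)
||U^2 x|| = sqrt(1.0000^2 + 1.0000^2) = sqrt(2.0000) = 1.4142

1.4142


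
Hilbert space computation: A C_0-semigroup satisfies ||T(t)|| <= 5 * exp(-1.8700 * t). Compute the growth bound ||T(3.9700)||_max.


||T(3.9700)|| <= 5 * exp(-1.8700 * 3.9700)
= 5 * exp(-7.4239)
= 5 * 5.9682e-04
= 0.0030

0.0030


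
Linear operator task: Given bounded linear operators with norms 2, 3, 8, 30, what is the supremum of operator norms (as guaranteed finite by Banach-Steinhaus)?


By the Uniform Boundedness Principle, the supremum of norms is finite.
sup_k ||T_k|| = max(2, 3, 8, 30) = 30

30


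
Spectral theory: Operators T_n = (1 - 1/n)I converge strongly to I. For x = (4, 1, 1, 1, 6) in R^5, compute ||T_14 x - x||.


T_14 x - x = (1 - 1/14)x - x = -x/14
||x|| = sqrt(55) = 7.4162
||T_14 x - x|| = ||x||/14 = 7.4162/14 = 0.5297

0.5297


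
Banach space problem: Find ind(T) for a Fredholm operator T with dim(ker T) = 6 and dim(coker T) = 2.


The Fredholm index is defined as ind(T) = dim(ker T) - dim(coker T)
= 6 - 2
= 4

4


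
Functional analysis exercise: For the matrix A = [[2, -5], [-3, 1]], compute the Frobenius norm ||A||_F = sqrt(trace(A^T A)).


||A||_F^2 = sum a_ij^2
= 2^2 + (-5)^2 + (-3)^2 + 1^2
= 4 + 25 + 9 + 1 = 39
||A||_F = sqrt(39) = 6.2450

6.2450


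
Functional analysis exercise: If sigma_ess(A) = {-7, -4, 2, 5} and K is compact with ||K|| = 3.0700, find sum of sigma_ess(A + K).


By Weyl's theorem, the essential spectrum is invariant under compact perturbations.
sigma_ess(A + K) = sigma_ess(A) = {-7, -4, 2, 5}
Sum = -7 + -4 + 2 + 5 = -4

-4


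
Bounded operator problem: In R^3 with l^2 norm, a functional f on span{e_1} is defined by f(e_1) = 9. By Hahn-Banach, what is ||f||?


The norm of f is given by ||f|| = sup_{||x||=1} |f(x)|.
On span{e_1}, ||e_1|| = 1, so ||f|| = |f(e_1)| / ||e_1||
= |9| / 1 = 9.0000

9.0000


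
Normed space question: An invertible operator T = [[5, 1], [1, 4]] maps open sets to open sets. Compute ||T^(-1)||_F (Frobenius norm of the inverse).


det(T) = 5*4 - 1*1 = 19
T^(-1) = (1/19) * [[4, -1], [-1, 5]] = [[0.2105, -0.0526], [-0.0526, 0.2632]]
||T^(-1)||_F^2 = 0.2105^2 + (-0.0526)^2 + (-0.0526)^2 + 0.2632^2 = 0.1191
||T^(-1)||_F = sqrt(0.1191) = 0.3451

0.3451


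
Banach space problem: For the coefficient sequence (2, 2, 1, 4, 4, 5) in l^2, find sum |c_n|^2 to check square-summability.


sum |c_n|^2 = 2^2 + 2^2 + 1^2 + 4^2 + 4^2 + 5^2
= 4 + 4 + 1 + 16 + 16 + 25
= 66

66


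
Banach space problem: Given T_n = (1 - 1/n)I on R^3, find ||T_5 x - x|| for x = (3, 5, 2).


T_5 x - x = (1 - 1/5)x - x = -x/5
||x|| = sqrt(38) = 6.1644
||T_5 x - x|| = ||x||/5 = 6.1644/5 = 1.2329

1.2329


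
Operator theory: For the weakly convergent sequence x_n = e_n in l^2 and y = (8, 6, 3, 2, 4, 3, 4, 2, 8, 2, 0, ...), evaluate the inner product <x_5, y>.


x_5 = e_5 is the standard basis vector with 1 in position 5.
<x_5, y> = y_5 = 4
As n -> infinity, <x_n, y> -> 0, confirming weak convergence of (x_n) to 0.

4


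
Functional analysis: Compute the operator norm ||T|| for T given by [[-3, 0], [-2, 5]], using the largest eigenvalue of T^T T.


A^T A = [[13, -10], [-10, 25]]
trace(A^T A) = 38, det(A^T A) = 225
discriminant = 38^2 - 4*225 = 544
Largest eigenvalue of A^T A = (trace + sqrt(disc))/2 = 30.6619
||T|| = sqrt(30.6619) = 5.5373

5.5373
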